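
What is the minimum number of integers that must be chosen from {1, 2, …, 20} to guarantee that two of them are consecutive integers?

Partition {1, …, 20} into 10 pairs: {1,2}, {3,4}, …, {19,20}.
Choosing 10 integers — say the 10 even numbers 2, 4, …, 20 — takes one from each pair and avoids the property.
Choosing 11 forces two into the same pair by pigeonhole, and those are consecutive. So 11.

11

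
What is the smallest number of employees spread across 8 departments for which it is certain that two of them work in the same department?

9

There are 8 departments acting as pigeonholes.
With 8 employees we could place one in each, avoiding any repeat.
One more forces some class to hold 2, so 8 + 1 = 9.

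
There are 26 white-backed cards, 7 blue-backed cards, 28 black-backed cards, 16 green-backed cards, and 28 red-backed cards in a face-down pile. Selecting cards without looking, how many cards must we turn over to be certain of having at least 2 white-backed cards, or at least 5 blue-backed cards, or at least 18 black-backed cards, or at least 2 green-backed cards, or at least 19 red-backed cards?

The worst case stops just short of every target: 1 white-backed, 4 blue-backed, 17 black-backed, 1 green-backed, 18 red-backed — 1 + 4 + 17 + 1 + 18 = 41 cards.
One more card must push some back color to its target, so 41 + 1 = 42.

42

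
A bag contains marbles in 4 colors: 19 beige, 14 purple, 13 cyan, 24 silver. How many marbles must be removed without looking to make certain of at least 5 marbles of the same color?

Treat the 4 colors as pigeonholes.
The worst case takes 4 marbles of each color without reaching 5 of any: 4 × 4 = 16.
The next marble must bring some color to 5, so 16 + 1 = 17.

17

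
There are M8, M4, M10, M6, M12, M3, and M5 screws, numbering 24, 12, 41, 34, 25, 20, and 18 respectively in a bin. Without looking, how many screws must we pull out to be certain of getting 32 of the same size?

In the worst case we take at most 31 of each size, but all 24 M8, all 12 M4, all 25 M12, all 20 M3, and all 18 M5 (fewer than 31), giving 24 + 12 + 31 + 31 + 25 + 20 + 18 = 161.
One more screw then forces some size to 32, so 161 + 1 = 162.

162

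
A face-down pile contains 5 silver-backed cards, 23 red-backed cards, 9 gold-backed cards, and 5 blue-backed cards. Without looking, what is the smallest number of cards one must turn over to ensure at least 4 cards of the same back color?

13

The worst case takes 3 cards of each back color without reaching 4 of any: 4 × 3 = 12.
The next card must bring some back color to 4, so 12 + 1 = 13.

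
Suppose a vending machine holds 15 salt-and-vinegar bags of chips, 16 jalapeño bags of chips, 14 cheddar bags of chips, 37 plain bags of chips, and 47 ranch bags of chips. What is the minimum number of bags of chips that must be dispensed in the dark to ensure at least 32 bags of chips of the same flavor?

Treat the 5 flavors as pigeonholes.
In the worst case we take at most 31 of each flavor, but all 15 salt-and-vinegar, all 16 jalapeño, and all 14 cheddar (fewer than 31), giving 15 + 16 + 14 + 31 + 31 = 107.
One more bag of chips then forces some flavor to 32, so 107 + 1 = 108.

108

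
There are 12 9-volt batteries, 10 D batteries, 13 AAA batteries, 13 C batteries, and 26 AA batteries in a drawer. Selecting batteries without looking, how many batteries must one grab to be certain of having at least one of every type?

65

The hardest type to obtain is D: we could draw every other battery first — 74 − 10 = 64 batteries — without a single D one.
The next draw must be D, so 64 + 1 = 65.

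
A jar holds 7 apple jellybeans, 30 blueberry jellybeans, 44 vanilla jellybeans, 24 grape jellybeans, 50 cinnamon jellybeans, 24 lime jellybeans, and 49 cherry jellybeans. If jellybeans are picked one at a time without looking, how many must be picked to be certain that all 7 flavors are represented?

The hardest flavor to obtain is apple: we could draw every other jellybean first — 228 − 7 = 221 jellybeans — without a single apple one.
The next draw must be apple, so 221 + 1 = 222.

222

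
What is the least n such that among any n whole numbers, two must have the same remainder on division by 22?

23

Use the pigeonhole principle on residue classes: two integers differ by a multiple of 22 exactly when they share a remainder mod 22.
There are 22 residue classes mod 22, so 22 integers can all lie in distinct classes.
One more integer must repeat a residue, giving a difference divisible by 22. So n = 22 + 1 = 23.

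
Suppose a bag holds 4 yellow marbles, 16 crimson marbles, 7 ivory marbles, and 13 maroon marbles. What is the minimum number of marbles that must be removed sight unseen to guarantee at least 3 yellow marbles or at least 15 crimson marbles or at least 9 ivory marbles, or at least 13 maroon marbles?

36

The worst case stops just short of every target: 2 yellow, 14 crimson, all 7 ivory, 12 maroon — 2 + 14 + 7 + 12 = 35 marbles.
One more marble must push some color to its target, so 35 + 1 = 36.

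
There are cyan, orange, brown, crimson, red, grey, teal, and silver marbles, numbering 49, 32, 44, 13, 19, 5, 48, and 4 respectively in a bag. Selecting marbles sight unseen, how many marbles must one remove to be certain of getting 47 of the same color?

210

In the worst case we take at most 46 of each color, but all 32 orange, all 44 brown, all 13 crimson, all 19 red, all 5 grey, and all 4 silver (fewer than 46), giving 46 + 32 + 44 + 13 + 19 + 5 + 46 + 4 = 209.
One more marble then forces some color to 47, so 209 + 1 = 210.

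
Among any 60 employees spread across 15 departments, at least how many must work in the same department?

4

If each of the 15 departments held at most 3, the total would be at most 15 × 3 = 45 < 60, a contradiction.
So at least one holds ⌈60/15⌉ = 4.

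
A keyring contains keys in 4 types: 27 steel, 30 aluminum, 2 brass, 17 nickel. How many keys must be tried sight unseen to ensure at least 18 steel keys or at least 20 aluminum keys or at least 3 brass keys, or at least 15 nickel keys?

53

The worst case stops just short of every target: 17 steel, 19 aluminum, 2 brass, 14 nickel — 17 + 19 + 2 + 14 = 52 keys.
One more key must push some type to its target, so 52 + 1 = 53.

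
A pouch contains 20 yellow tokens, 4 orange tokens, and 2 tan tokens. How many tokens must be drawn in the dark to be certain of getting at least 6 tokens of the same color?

In the worst case we take at most 5 of each color, but all 4 orange and all 2 tan (fewer than 5), giving 5 + 4 + 2 = 11.
One more token then forces some color to 6, so 11 + 1 = 12.

12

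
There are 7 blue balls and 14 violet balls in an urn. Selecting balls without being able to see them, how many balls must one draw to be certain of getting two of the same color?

The worst case takes 1 ball of each color without reaching 2 of any: 2 × 1 = 2.
The next ball must bring some color to 2, so 2 + 1 = 3.

3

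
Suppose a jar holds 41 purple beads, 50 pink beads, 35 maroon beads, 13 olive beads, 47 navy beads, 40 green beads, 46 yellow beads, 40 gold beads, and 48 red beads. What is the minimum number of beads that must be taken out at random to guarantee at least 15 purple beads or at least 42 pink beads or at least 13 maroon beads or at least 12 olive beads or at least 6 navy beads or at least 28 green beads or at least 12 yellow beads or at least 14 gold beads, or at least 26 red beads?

The worst case stops just short of every target: 14 purple, 41 pink, 12 maroon, 11 olive, 5 navy, 27 green, 11 yellow, 13 gold, 25 red — 14 + 41 + 12 + 11 + 5 + 27 + 11 + 13 + 25 = 159 beads.
One more bead must push some color to its target, so 159 + 1 = 160.

160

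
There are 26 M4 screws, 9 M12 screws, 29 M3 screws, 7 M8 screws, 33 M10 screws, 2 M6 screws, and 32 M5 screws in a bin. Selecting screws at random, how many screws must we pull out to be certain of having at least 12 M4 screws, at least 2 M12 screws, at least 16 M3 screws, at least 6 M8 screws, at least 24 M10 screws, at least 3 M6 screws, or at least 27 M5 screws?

The worst case stops just short of every target: 11 M4, 1 M12, 15 M3, 5 M8, 23 M10, 2 M6, 26 M5 — 11 + 1 + 15 + 5 + 23 + 2 + 26 = 83 screws.
One more screw must push some size to its target, so 83 + 1 = 84.

84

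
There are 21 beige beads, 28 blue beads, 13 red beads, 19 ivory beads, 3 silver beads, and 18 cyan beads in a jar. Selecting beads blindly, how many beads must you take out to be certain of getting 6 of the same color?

29

In the worst case we take at most 5 of each color, but all 3 silver (fewer than 5), giving 5 + 5 + 5 + 5 + 3 + 5 = 28.
One more bead then forces some color to 6, so 28 + 1 = 29.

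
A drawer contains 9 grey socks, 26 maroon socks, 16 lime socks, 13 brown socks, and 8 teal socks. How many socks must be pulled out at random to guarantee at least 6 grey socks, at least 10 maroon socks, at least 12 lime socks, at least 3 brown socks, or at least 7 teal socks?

34

The worst case stops just short of every target: 5 grey, 9 maroon, 11 lime, 2 brown, 6 teal — 5 + 9 + 11 + 2 + 6 = 33 socks.
One more sock must push some color to its target, so 33 + 1 = 34.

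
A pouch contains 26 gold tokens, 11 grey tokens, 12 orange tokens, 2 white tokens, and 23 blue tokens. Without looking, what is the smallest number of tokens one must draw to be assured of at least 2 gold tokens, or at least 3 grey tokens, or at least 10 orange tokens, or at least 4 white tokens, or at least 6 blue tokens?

The worst case stops just short of every target: 1 gold, 2 grey, 9 orange, all 2 white, 5 blue — 1 + 2 + 9 + 2 + 5 = 19 tokens.
One more token must push some color to its target, so 19 + 1 = 20.

20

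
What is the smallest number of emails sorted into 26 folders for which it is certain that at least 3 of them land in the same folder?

There are 26 folders acting as pigeonholes.
With 26 × 2 = 52 emails we could place exactly 2 in each, with no class reaching 3.
One more forces some class to hold 3, so 52 + 1 = 53.

53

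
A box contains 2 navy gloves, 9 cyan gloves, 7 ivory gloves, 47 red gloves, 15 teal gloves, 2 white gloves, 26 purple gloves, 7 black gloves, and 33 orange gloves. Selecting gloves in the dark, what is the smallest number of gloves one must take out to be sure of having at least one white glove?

To avoid white gloves as long as possible, exhaust the other 8 colors first.
The worst case draws every non-white glove first: 2 + 9 + 7 + 47 + 15 + 26 + 7 + 33 = 146.
The next draw is then forced to be white, giving 146 + 1 = 147.

147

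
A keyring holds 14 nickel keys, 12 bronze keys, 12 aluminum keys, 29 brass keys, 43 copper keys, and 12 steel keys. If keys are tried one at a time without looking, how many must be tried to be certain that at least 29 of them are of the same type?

In the worst case we take at most 28 of each type, but all 14 nickel, all 12 bronze, all 12 aluminum, and all 12 steel (fewer than 28), giving 14 + 12 + 12 + 28 + 28 + 12 = 106.
One more key then forces some type to 29, so 106 + 1 = 107.

107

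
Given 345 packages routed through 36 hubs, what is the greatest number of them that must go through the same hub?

10

The 345 packages fall into 36 hubs.
If each of the 36 hubs held at most 9, the total would be at most 36 × 9 = 324 < 345, a contradiction.
So at least one holds ⌈345/36⌉ = 10.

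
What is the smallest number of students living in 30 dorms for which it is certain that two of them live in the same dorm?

31

There are 30 dorms acting as pigeonholes.
With 30 students we could place one in each, avoiding any repeat.
One more forces some class to hold 2, so 30 + 1 = 31.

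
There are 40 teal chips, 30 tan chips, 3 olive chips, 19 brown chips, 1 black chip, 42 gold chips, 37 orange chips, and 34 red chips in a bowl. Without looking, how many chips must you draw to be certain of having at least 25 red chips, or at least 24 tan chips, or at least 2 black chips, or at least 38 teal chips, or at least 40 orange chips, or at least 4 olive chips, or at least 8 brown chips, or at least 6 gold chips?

138

The worst case stops just short of every target: 37 teal, 23 tan, 3 olive, 7 brown, 1 black, 5 gold, all 37 orange, 24 red — 37 + 23 + 3 + 7 + 1 + 5 + 37 + 24 = 137 chips.
One more chip must push some color to its target, so 137 + 1 = 138.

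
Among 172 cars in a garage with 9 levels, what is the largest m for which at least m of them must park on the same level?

If each of the 9 levels held at most 19, the total would be at most 9 × 19 = 171 < 172, a contradiction.
So at least one holds ⌈172/9⌉ = 20.

20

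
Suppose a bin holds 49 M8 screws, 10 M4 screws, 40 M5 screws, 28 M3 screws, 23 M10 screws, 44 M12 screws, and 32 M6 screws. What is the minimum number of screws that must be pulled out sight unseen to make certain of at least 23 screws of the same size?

143

Treat the 7 sizes as pigeonholes.
In the worst case we take at most 22 of each size, but all 10 M4 (fewer than 22), giving 22 + 10 + 22 + 22 + 22 + 22 + 22 = 142.
One more screw then forces some size to 23, so 142 + 1 = 143.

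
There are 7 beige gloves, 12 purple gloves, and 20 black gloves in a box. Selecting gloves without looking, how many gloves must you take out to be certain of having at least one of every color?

The hardest color to obtain is beige: we could draw every other glove first — 39 − 7 = 32 gloves — without a single beige one.
The next draw must be beige, so 32 + 1 = 33.

33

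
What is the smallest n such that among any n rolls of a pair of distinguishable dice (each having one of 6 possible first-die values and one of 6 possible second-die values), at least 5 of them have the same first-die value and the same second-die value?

145

There are 6 × 6 = 36 (first-die value, second-die value) combinations acting as pigeonholes.
With 36 × 4 = 144 rolls of a pair of distinguishable dice we could place exactly 4 in each, with no (first-die value, second-die value) pair reaching 5.
One more forces some (first-die value, second-die value) pair to hold 5, so 144 + 1 = 145.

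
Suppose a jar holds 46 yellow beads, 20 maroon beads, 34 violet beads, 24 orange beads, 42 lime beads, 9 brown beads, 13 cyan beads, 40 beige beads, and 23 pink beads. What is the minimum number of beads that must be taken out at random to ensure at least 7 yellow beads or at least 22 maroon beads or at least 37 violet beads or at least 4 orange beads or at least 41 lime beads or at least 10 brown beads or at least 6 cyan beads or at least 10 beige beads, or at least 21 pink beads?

Each of the 9 colors has its own threshold; avoid all of them simultaneously.
The worst case stops just short of every target: 6 yellow, all 20 maroon, all 34 violet, 3 orange, 40 lime, 9 brown, 5 cyan, 9 beige, 20 pink — 6 + 20 + 34 + 3 + 40 + 9 + 5 + 9 + 20 = 146 beads.
One more bead must push some color to its target, so 146 + 1 = 147.

147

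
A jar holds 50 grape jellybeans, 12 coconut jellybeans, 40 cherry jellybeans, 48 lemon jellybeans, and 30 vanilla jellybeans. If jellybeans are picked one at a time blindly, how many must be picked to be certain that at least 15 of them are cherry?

155

To avoid cherry jellybeans as long as possible, exhaust the other 4 flavors first.
The worst case draws every non-cherry jellybean first: 50 + 12 + 48 + 30 = 140.
The next 15 draws are then forced to be cherry, giving 140 + 15 = 155.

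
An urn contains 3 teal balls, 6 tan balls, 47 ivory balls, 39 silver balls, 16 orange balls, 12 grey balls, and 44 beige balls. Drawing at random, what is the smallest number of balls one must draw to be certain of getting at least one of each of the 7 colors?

165

The hardest color to obtain is teal: we could draw every other ball first — 167 − 3 = 164 balls — without a single teal one.
The next draw must be teal, so 164 + 1 = 165.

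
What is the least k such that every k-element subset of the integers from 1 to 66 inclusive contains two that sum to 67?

Partition {1, …, 66} into 33 pairs: {1,66}, {2,65}, …, {33,34}.
Choosing 33 integers — say the integers 1 through 33 — takes one from each pair and avoids the property.
Choosing 34 forces two into the same pair by pigeonhole, and those sum to 67. So 34.

34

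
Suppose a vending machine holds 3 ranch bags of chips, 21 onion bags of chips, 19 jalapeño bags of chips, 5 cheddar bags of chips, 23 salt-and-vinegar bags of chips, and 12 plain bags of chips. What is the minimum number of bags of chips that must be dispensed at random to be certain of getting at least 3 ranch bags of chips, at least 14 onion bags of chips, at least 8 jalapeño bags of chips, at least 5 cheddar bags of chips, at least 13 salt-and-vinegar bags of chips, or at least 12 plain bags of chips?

50

Each of the 6 flavors has its own threshold; avoid all of them simultaneously.
The worst case stops just short of every target: 2 ranch, 13 onion, 7 jalapeño, 4 cheddar, 12 salt-and-vinegar, 11 plain — 2 + 13 + 7 + 4 + 12 + 11 = 49 bags of chips.
One more bag of chips must push some flavor to its target, so 49 + 1 = 50.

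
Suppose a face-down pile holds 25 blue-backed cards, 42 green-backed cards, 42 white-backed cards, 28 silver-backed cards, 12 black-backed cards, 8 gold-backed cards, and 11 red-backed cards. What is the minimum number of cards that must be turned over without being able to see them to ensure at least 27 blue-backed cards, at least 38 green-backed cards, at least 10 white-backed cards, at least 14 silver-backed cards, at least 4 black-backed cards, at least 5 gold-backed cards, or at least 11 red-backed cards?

102

The worst case stops just short of every target: all 25 blue-backed, 37 green-backed, 9 white-backed, 13 silver-backed, 3 black-backed, 4 gold-backed, 10 red-backed — 25 + 37 + 9 + 13 + 3 + 4 + 10 = 101 cards.
One more card must push some back color to its target, so 101 + 1 = 102.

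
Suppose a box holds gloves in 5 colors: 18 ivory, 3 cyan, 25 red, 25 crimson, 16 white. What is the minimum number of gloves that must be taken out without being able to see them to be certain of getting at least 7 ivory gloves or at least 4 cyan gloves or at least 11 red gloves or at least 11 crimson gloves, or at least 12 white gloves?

41

The worst case stops just short of every target: 6 ivory, 3 cyan, 10 red, 10 crimson, 11 white — 6 + 3 + 10 + 10 + 11 = 40 gloves.
One more glove must push some color to its target, so 40 + 1 = 41.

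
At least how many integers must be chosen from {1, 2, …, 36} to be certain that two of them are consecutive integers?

Partition {1, …, 36} into 18 pairs: {1,2}, {3,4}, …, {35,36}.
Choosing 18 integers — say the 18 even numbers 2, 4, …, 36 — takes one from each pair and avoids the property.
Choosing 19 forces two into the same pair by pigeonhole, and those are consecutive. So 19.

19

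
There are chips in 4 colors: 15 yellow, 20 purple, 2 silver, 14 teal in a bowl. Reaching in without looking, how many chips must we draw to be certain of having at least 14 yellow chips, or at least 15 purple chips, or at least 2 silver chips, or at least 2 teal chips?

The worst case stops just short of every target: 13 yellow, 14 purple, 1 silver, 1 teal — 13 + 14 + 1 + 1 = 29 chips.
One more chip must push some color to its target, so 29 + 1 = 30.

30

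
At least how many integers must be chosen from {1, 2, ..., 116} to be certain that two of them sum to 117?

59

Partition {1, …, 116} into 58 pairs: {1,116}, {2,115}, …, {58,59}.
Choosing 58 integers — say the integers 1 through 58 — takes one from each pair and avoids the property.
Choosing 59 forces two into the same pair by pigeonhole, and those sum to 117. So 59.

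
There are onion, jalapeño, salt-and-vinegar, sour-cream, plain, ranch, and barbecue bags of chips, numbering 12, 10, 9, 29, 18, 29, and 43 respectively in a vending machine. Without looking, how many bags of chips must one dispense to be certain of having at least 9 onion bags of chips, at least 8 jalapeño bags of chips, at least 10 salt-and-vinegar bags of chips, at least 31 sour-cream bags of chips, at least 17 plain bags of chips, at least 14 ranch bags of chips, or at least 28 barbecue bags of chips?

110

The worst case stops just short of every target: 8 onion, 7 jalapeño, 9 salt-and-vinegar, all 29 sour-cream, 16 plain, 13 ranch, 27 barbecue — 8 + 7 + 9 + 29 + 16 + 13 + 27 = 109 bags of chips.
One more bag of chips must push some flavor to its target, so 109 + 1 = 110.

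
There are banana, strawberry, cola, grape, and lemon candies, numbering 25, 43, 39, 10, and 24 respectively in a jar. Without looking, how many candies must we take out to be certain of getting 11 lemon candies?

The worst case draws every non-lemon candy first: 25 + 43 + 39 + 10 = 117.
The next 11 draws are then forced to be lemon, giving 117 + 11 = 128.

128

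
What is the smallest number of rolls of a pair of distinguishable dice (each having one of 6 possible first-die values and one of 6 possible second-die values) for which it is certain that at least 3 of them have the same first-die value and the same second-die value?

73

There are 6 × 6 = 36 (first-die value, second-die value) combinations acting as pigeonholes.
With 36 × 2 = 72 rolls of a pair of distinguishable dice we could place exactly 2 in each, with no (first-die value, second-die value) pair reaching 3.
One more forces some (first-die value, second-die value) pair to hold 3, so 72 + 1 = 73.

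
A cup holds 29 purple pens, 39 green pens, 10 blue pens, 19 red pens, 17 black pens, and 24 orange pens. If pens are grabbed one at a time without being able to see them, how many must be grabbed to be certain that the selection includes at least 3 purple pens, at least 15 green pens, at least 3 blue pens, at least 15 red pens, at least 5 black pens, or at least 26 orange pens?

The worst case stops just short of every target: 2 purple, 14 green, 2 blue, 14 red, 4 black, all 24 orange — 2 + 14 + 2 + 14 + 4 + 24 = 60 pens.
One more pen must push some ink color to its target, so 60 + 1 = 61.

61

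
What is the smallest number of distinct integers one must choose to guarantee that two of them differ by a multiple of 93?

94

Two integers differ by a multiple of 93 exactly when they share a remainder mod 93.
There are 93 residue classes mod 93, so 93 integers can all lie in distinct classes.
One more integer must repeat a residue, giving a difference divisible by 93. So n = 93 + 1 = 94.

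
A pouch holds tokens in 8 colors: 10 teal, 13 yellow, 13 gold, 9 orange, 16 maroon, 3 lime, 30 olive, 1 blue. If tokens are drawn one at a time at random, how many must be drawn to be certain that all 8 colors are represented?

The hardest color to obtain is blue: we could draw every other token first — 95 − 1 = 94 tokens — without a single blue one.
The next draw must be blue, so 94 + 1 = 95.

95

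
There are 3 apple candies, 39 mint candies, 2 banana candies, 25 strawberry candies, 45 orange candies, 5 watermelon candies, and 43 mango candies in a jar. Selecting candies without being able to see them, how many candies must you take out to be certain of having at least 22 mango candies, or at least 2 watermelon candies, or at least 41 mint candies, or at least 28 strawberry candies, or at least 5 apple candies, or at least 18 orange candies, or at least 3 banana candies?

Each of the 7 flavors has its own threshold; avoid all of them simultaneously.
The worst case stops just short of every target: all 3 apple, all 39 mint, 2 banana, all 25 strawberry, 17 orange, 1 watermelon, 21 mango — 3 + 39 + 2 + 25 + 17 + 1 + 21 = 108 candies.
One more candy must push some flavor to its target, so 108 + 1 = 109.

109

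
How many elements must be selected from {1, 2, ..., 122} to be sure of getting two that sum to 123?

Partition {1, …, 122} into 61 pairs: {1,122}, {2,121}, …, {61,62}.
Choosing 61 integers — say the integers 1 through 61 — takes one from each pair and avoids the property.
Choosing 62 forces two into the same pair by pigeonhole, and those sum to 123. So 62.

62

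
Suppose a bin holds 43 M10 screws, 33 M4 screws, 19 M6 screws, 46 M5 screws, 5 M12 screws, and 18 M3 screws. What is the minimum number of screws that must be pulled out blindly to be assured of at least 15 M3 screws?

161

The worst case draws every non-M3 screw first: 43 + 33 + 19 + 46 + 5 = 146.
The next 15 draws are then forced to be M3, giving 146 + 15 = 161.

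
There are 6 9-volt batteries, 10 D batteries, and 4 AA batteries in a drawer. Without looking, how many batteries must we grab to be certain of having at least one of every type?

The hardest type to obtain is AA: we could draw every other battery first — 20 − 4 = 16 batteries — without a single AA one.
The next draw must be AA, so 16 + 1 = 17.

17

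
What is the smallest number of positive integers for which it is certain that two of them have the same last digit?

11

There are 10 possible last digits acting as pigeonholes.
With 10 positive integers we could place one in each, avoiding any repeat.
One more forces some class to hold 2, so 10 + 1 = 11.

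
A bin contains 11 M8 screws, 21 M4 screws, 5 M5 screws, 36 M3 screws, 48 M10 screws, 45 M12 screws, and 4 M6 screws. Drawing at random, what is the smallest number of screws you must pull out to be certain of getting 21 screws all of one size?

101

In the worst case we take at most 20 of each size, but all 11 M8, all 5 M5, and all 4 M6 (fewer than 20), giving 11 + 20 + 5 + 20 + 20 + 20 + 4 = 100.
One more screw then forces some size to 21, so 100 + 1 = 101.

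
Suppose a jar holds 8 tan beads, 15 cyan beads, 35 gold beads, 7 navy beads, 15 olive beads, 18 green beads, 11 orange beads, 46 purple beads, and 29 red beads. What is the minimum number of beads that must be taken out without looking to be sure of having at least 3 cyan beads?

To avoid cyan beads as long as possible, exhaust the other 8 colors first.
The worst case draws every non-cyan bead first: 8 + 35 + 7 + 15 + 18 + 11 + 46 + 29 = 169.
The next 3 draws are then forced to be cyan, giving 169 + 3 = 172.

172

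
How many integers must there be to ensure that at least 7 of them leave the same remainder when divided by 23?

There are 23 residue classes modulo 23 acting as pigeonholes.
With 23 × 6 = 138 integers we could place exactly 6 in each, with no class reaching 7.
One more forces some class to hold 7, so 138 + 1 = 139.

139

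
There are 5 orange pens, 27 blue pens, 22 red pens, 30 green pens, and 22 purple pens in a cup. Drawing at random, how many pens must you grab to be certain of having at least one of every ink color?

The hardest ink color to obtain is orange: we could draw every other pen first — 106 − 5 = 101 pens — without a single orange one.
The next draw must be orange, so 101 + 1 = 102.

102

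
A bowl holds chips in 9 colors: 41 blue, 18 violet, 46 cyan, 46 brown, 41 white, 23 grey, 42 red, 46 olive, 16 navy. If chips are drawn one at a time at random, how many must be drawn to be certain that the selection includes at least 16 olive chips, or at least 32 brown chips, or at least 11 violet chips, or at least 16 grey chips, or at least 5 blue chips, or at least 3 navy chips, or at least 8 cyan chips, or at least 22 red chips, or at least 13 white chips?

Each of the 9 colors has its own threshold; avoid all of them simultaneously.
The worst case stops just short of every target: 4 blue, 10 violet, 7 cyan, 31 brown, 12 white, 15 grey, 21 red, 15 olive, 2 navy — 4 + 10 + 7 + 31 + 12 + 15 + 21 + 15 + 2 = 117 chips.
One more chip must push some color to its target, so 117 + 1 = 118.

118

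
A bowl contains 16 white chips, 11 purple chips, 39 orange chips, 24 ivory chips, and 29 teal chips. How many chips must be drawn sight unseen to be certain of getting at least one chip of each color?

The hardest color to obtain is purple: we could draw every other chip first — 119 − 11 = 108 chips — without a single purple one.
The next draw must be purple, so 108 + 1 = 109.

109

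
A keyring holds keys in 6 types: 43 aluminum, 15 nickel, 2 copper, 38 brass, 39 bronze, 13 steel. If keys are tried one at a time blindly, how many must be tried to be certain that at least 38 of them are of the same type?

Treat the 6 types as pigeonholes.
In the worst case we take at most 37 of each type, but all 15 nickel, all 2 copper, and all 13 steel (fewer than 37), giving 37 + 15 + 2 + 37 + 37 + 13 = 141.
One more key then forces some type to 38, so 141 + 1 = 142.

142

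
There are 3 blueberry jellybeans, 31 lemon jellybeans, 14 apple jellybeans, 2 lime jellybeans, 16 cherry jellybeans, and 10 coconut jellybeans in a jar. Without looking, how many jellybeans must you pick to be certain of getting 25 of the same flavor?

70

In the worst case we take at most 24 of each flavor, but all 3 blueberry, all 14 apple, all 2 lime, all 16 cherry, and all 10 coconut (fewer than 24), giving 3 + 24 + 14 + 2 + 16 + 10 = 69.
One more jellybean then forces some flavor to 25, so 69 + 1 = 70.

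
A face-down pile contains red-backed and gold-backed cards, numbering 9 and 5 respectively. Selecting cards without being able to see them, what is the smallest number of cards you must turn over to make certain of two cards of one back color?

3

The worst case takes 1 card of each back color without reaching 2 of any: 2 × 1 = 2.
The next card must bring some back color to 2, so 2 + 1 = 3.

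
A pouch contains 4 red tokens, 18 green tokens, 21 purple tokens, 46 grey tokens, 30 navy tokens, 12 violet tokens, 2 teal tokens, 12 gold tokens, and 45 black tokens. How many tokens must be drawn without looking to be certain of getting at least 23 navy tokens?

183

The worst case draws every non-navy token first: 4 + 18 + 21 + 46 + 12 + 2 + 12 + 45 = 160.
The next 23 draws are then forced to be navy, giving 160 + 23 = 183.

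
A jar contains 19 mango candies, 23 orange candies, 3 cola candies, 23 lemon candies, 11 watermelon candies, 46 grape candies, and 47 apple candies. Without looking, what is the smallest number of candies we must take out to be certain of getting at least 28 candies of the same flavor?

134

Treat the 7 flavors as pigeonholes.
In the worst case we take at most 27 of each flavor, but all 19 mango, all 23 orange, all 3 cola, all 23 lemon, and all 11 watermelon (fewer than 27), giving 19 + 23 + 3 + 23 + 11 + 27 + 27 = 133.
One more candy then forces some flavor to 28, so 133 + 1 = 134.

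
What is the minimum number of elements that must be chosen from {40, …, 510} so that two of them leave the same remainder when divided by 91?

Group the integers by remainder mod 91; there are 91 residue classes, each nonempty in this range.
Choosing one from each class (91 integers) avoids any shared remainder.
One more choice must repeat a class, so two differ by a multiple of 91. Hence 91 + 1 = 92.

92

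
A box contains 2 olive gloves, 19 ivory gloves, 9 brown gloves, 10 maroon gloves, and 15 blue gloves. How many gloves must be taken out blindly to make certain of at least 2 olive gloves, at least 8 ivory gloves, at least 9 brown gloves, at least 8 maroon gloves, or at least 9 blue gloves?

The worst case stops just short of every target: 1 olive, 7 ivory, 8 brown, 7 maroon, 8 blue — 1 + 7 + 8 + 7 + 8 = 31 gloves.
One more glove must push some color to its target, so 31 + 1 = 32.

32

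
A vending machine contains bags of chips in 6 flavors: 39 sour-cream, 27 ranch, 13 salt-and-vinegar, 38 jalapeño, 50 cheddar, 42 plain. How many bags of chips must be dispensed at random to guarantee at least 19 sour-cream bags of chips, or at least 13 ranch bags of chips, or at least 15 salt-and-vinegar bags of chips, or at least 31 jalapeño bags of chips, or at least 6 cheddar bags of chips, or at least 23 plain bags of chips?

101

Each of the 6 flavors has its own threshold; avoid all of them simultaneously.
The worst case stops just short of every target: 18 sour-cream, 12 ranch, all 13 salt-and-vinegar, 30 jalapeño, 5 cheddar, 22 plain — 18 + 12 + 13 + 30 + 5 + 22 = 100 bags of chips.
One more bag of chips must push some flavor to its target, so 100 + 1 = 101.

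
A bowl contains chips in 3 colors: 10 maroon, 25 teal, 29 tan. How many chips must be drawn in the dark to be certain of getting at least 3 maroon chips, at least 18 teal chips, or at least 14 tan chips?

The worst case stops just short of every target: 2 maroon, 17 teal, 13 tan — 2 + 17 + 13 = 32 chips.
One more chip must push some color to its target, so 32 + 1 = 33.

33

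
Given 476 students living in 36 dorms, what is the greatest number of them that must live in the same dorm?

14

If each of the 36 dorms held at most 13, the total would be at most 36 × 13 = 468 < 476, a contradiction.
So at least one holds ⌈476/36⌉ = 14.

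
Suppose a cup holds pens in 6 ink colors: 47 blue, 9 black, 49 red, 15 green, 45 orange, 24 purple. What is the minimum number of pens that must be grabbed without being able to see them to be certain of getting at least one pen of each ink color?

181

The hardest ink color to obtain is black: we could draw every other pen first — 189 − 9 = 180 pens — without a single black one.
The next draw must be black, so 180 + 1 = 181.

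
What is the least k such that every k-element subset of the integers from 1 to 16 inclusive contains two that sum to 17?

Partition {1, …, 16} into 8 pairs: {1,16}, {2,15}, …, {8,9}.
Choosing 8 integers — say the integers 1 through 8 — takes one from each pair and avoids the property.
Choosing 9 forces two into the same pair by pigeonhole, and those sum to 17. So 9.

9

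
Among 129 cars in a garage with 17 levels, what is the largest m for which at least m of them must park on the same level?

8

The 129 cars fall into 17 levels.
If each of the 17 levels held at most 7, the total would be at most 17 × 7 = 119 < 129, a contradiction.
So at least one holds ⌈129/17⌉ = 8.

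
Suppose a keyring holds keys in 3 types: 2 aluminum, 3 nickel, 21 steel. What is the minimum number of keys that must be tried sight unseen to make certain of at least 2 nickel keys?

25

To avoid nickel keys as long as possible, exhaust the other 2 types first.
The worst case draws every non-nickel key first: 2 + 21 = 23.
The next 2 draws are then forced to be nickel, giving 23 + 2 = 25.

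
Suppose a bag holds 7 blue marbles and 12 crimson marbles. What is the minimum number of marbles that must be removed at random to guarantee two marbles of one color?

3

The worst case takes 1 marble of each color without reaching 2 of any: 2 × 1 = 2.
The next marble must bring some color to 2, so 2 + 1 = 3.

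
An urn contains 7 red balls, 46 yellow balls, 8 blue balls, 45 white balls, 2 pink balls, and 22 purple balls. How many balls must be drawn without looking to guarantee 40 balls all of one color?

118

Treat the 6 colors as pigeonholes.
In the worst case we take at most 39 of each color, but all 7 red, all 8 blue, all 2 pink, and all 22 purple (fewer than 39), giving 7 + 39 + 8 + 39 + 2 + 22 = 117.
One more ball then forces some color to 40, so 117 + 1 = 118.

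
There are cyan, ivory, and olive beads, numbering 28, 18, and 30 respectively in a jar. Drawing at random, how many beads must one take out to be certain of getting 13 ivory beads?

The worst case draws every non-ivory bead first: 28 + 30 = 58.
The next 13 draws are then forced to be ivory, giving 58 + 13 = 71.

71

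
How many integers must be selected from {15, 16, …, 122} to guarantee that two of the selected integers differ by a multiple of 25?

26

Group the integers by remainder mod 25; there are 25 residue classes, each nonempty in this range.
Choosing one from each class (25 integers) avoids any shared remainder.
One more choice must repeat a class, so two differ by a multiple of 25. Hence 25 + 1 = 26.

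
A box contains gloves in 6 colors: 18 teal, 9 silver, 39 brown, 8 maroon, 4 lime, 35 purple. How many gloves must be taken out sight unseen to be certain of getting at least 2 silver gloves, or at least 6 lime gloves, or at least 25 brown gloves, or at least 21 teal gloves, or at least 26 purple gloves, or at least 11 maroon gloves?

81

Each of the 6 colors has its own threshold; avoid all of them simultaneously.
The worst case stops just short of every target: all 18 teal, 1 silver, 24 brown, all 8 maroon, all 4 lime, 25 purple — 18 + 1 + 24 + 8 + 4 + 25 = 80 gloves.
One more glove must push some color to its target, so 80 + 1 = 81.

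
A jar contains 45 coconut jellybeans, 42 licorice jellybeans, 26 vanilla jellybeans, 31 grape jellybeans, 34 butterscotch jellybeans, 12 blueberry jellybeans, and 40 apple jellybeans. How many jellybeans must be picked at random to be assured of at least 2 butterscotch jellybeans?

To avoid butterscotch jellybeans as long as possible, exhaust the other 6 flavors first.
The worst case draws every non-butterscotch jellybean first: 45 + 42 + 26 + 31 + 12 + 40 = 196.
The next 2 draws are then forced to be butterscotch, giving 196 + 2 = 198.

198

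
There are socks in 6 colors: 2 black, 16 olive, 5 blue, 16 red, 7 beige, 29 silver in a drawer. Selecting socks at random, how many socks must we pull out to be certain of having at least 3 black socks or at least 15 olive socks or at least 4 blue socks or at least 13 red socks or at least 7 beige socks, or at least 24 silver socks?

Each of the 6 colors has its own threshold; avoid all of them simultaneously.
The worst case stops just short of every target: 2 black, 14 olive, 3 blue, 12 red, 6 beige, 23 silver — 2 + 14 + 3 + 12 + 6 + 23 = 60 socks.
One more sock must push some color to its target, so 60 + 1 = 61.

61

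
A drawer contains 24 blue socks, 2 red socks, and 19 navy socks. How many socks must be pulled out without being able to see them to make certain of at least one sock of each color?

The hardest color to obtain is red: we could draw every other sock first — 45 − 2 = 43 socks — without a single red one.
The next draw must be red, so 43 + 1 = 44.

44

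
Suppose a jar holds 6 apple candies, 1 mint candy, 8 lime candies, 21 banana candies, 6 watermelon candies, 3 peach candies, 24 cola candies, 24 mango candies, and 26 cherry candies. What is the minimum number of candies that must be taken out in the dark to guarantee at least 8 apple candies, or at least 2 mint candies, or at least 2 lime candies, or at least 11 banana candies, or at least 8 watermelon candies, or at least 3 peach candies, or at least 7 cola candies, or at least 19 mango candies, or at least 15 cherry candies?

The worst case stops just short of every target: all 6 apple, 1 mint, 1 lime, 10 banana, all 6 watermelon, 2 peach, 6 cola, 18 mango, 14 cherry — 6 + 1 + 1 + 10 + 6 + 2 + 6 + 18 + 14 = 64 candies.
One more candy must push some flavor to its target, so 64 + 1 = 65.

65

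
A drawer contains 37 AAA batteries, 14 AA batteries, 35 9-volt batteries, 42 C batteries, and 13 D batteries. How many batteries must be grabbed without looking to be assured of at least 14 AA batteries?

141

The worst case draws every non-AA battery first: 37 + 35 + 42 + 13 = 127.
The next 14 draws are then forced to be AA, giving 127 + 14 = 141.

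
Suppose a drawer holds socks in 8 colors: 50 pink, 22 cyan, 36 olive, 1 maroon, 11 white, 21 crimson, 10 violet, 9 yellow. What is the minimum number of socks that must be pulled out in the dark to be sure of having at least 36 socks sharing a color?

In the worst case we take at most 35 of each color, but all 22 cyan, all 1 maroon, all 11 white, all 21 crimson, all 10 violet, and all 9 yellow (fewer than 35), giving 35 + 22 + 35 + 1 + 11 + 21 + 10 + 9 = 144.
One more sock then forces some color to 36, so 144 + 1 = 145.

145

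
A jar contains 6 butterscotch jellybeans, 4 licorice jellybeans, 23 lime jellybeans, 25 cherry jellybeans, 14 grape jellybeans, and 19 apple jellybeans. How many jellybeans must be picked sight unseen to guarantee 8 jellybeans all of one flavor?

In the worst case we take at most 7 of each flavor, but all 6 butterscotch and all 4 licorice (fewer than 7), giving 6 + 4 + 7 + 7 + 7 + 7 = 38.
One more jellybean then forces some flavor to 8, so 38 + 1 = 39.

39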